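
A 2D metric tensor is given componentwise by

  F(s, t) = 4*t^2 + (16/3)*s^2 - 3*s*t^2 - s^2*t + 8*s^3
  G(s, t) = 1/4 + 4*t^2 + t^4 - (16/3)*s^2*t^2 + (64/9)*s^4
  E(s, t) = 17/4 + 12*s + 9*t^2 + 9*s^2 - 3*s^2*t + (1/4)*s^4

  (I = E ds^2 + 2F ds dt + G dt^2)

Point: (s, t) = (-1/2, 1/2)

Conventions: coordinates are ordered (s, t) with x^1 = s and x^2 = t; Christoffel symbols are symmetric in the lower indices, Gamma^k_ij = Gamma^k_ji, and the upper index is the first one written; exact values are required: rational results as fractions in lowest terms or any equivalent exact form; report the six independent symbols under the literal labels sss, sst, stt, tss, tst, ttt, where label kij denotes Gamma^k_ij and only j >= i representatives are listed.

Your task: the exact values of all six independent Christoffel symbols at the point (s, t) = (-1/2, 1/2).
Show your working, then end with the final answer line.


E = 153/64, F = 19/12, G = 205/144 at the point
E_s = 35/8, E_t = 33/4, F_s = 5/12, F_t = 21/4, G_s = -20/9, G_t = 19/6
EG - F^2 = 8261/9216;  g^inv = (9216/8261) * [[205/144, -19/12], [-19/12, 153/64]]
first-kind symbols [ij,l] = (1/2)(d_i g_jl + d_j g_il - d_l g_ij): [ss,s] = E_s/2 = 35/16, [ss,t] = F_s - E_t/2 = -89/24, [st,s] = E_t/2 = 33/8, [st,t] = G_s/2 = -10/9, [tt,s] = F_t - G_s/2 = 229/36, [tt,t] = G_t/2 = 19/12
Gamma^s_ij = (G*[ij,s] - F*[ij,t])/(EG - F^2), Gamma^t_ij = (E*[ij,t] - F*[ij,s])/(EG - F^2)

Answer: Gamma_sss = 82812/8261, Gamma_sst = 211000/24783, Gamma_stt = 543184/74349, Gamma_tss = -113622/8261, Gamma_tst = -84672/8261, Gamma_ttt = -173812/24783


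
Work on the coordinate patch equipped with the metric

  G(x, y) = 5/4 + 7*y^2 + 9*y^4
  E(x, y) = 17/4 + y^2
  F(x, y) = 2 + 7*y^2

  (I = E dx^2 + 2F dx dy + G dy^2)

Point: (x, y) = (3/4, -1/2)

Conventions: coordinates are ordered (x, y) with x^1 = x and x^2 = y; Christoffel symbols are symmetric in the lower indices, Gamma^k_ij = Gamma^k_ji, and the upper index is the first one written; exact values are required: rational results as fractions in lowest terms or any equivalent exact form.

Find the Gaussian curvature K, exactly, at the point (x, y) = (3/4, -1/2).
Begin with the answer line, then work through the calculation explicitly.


Answer: K = -16/49

E = 9/2, F = 15/4, G = 57/16, EG - F^2 = 63/32 at the point
E_x = 0, E_y = -1, F_x = 0, F_y = -7, G_x = 0, G_y = -23/2
E_yy = 2, F_xy = 0, G_xx = 0
Using the Brioschi determinant formula for K from the metric derivatives:
M1 = [[-E_yy/2 + F_xy - G_xx/2, E_x/2, F_x - E_y/2], [F_y - G_x/2, E, F], [G_y/2, F, G]] = [[-1, 0, 1/2], [-7, 9/2, 15/4], [-23/4, 15/4, 57/16]]; det M1 = -69/32
M2 = [[0, E_y/2, G_x/2], [E_y/2, E, F], [G_x/2, F, G]] = [[0, -1/2, 0], [-1/2, 9/2, 15/4], [0, 15/4, 57/16]]; det M2 = -57/64
det M1 - det M2 = -81/64; K = -81/64 / (63/32)^2 = -16/49


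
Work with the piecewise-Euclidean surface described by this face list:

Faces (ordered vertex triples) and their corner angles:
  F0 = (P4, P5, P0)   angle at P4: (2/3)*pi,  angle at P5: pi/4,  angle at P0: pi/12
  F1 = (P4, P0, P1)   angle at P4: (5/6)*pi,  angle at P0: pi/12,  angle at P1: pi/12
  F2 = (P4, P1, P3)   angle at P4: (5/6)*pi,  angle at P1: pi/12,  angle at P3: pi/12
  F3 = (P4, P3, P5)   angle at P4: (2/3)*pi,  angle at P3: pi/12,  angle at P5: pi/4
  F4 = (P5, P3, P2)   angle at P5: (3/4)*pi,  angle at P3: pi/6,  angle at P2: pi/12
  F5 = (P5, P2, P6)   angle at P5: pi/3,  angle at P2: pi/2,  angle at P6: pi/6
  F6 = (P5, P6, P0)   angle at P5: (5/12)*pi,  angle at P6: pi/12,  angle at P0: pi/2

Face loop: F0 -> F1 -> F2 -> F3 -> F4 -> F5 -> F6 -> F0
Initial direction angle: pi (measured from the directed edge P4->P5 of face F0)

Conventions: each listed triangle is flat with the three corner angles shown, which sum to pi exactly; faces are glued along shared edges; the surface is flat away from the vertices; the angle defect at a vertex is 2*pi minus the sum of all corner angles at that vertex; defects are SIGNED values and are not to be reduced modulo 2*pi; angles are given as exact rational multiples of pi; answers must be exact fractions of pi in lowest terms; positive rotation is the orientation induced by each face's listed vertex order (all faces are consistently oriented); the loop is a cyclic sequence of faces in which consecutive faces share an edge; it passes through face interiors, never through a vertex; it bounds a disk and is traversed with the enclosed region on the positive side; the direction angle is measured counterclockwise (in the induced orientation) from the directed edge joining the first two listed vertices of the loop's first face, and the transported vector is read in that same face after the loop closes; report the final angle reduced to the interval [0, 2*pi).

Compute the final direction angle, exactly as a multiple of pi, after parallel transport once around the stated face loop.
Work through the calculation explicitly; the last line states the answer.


enclosed vertex P4: corner angles sum to 3*pi, defect = 2*pi - 3*pi = -pi
enclosed vertex P5: corner angles sum to 2*pi, defect = 2*pi - 2*pi = 0
final direction = starting direction + enclosed defect total, reduced mod 2*pi (induced orientation)
final angle = pi - pi = 0 (mod 2*pi)

Answer: final direction angle = 0


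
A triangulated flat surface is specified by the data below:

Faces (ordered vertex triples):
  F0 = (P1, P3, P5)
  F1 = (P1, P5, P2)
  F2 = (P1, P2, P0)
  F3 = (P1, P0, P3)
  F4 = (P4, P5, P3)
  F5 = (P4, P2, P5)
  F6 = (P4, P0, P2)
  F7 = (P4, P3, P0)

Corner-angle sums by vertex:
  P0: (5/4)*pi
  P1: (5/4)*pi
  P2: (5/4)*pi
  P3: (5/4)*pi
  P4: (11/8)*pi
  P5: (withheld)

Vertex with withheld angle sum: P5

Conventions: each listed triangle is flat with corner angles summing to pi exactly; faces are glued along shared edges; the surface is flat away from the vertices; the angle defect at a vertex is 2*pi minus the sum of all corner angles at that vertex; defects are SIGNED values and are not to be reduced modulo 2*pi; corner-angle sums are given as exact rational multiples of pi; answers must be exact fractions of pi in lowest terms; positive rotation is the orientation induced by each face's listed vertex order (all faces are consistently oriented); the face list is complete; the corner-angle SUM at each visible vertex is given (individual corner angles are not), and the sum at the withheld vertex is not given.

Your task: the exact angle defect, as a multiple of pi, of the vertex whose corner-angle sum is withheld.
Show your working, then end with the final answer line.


V = 6, E = 12, F = 8; chi = V - E + F = 2
Gauss-Bonnet: total defect = 2*pi*chi = 4*pi; visible defects sum to (29/8)*pi

Answer: defect(P5) = (3/8)*pi


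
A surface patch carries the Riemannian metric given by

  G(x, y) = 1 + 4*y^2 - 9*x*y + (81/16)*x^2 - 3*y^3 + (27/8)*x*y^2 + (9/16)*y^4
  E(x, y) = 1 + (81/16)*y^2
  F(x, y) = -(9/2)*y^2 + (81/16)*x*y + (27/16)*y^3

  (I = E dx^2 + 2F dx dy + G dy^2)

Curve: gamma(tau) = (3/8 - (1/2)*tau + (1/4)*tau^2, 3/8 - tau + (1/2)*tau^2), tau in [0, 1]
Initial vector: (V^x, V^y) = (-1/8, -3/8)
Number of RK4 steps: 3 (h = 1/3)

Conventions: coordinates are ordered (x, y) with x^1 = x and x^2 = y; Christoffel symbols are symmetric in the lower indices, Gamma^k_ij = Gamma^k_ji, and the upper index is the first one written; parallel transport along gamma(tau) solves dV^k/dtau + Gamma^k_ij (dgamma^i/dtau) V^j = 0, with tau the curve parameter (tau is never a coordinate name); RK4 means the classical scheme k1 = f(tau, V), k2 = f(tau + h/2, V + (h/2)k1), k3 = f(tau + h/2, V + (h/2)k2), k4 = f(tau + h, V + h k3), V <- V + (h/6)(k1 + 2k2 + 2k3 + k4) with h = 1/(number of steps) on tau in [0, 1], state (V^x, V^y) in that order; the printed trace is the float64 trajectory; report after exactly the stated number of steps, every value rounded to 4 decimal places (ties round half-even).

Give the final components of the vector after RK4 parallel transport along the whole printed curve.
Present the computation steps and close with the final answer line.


gamma'(tau) = (-1/2 + (1/2)*tau, -1 + tau); f(tau, V)^k = -Gamma^k_ij(gamma(tau)) gamma'^i(tau) V^j; h = 1/3; intermediate values shown to 6 dp
curve data and Christoffel symbols at the stage parameters:
  tau = 0.000000: gamma = (0.375000, 0.375000), gamma' = (-0.500000, -1.000000); Gamma_xxx = 0.000000, Gamma_xxy = 1.083829, Gamma_xyy = -0.692446, Gamma_yxx = 0.000000, Gamma_yxy = 0.255904, Gamma_yyy = -0.163494
  tau = 0.166667: gamma = (0.298611, 0.222222), gamma' = (-0.416667, -0.833333); Gamma_xxx = 0.000000, Gamma_xxy = 0.852309, Gamma_xyy = -0.631340, Gamma_yxx = 0.000000, Gamma_yxy = 0.450816, Gamma_yyy = -0.333938
  tau = 0.333333: gamma = (0.236111, 0.097222), gamma' = (-0.333333, -0.666667); Gamma_xxx = 0.000000, Gamma_xxy = 0.422075, Gamma_xyy = -0.347821, Gamma_yxx = 0.000000, Gamma_yxy = 0.663539, Gamma_yyy = -0.546805
  tau = 0.500000: gamma = (0.187500, 0.000000), gamma' = (-0.250000, -0.500000); Gamma_xxx = 0.000000, Gamma_xxy = 0.000000, Gamma_xyy = 0.000000, Gamma_yxx = 0.000000, Gamma_yxy = 0.805803, Gamma_yyy = -0.716269
  tau = 0.666667: gamma = (0.152778, -0.069444), gamma' = (-0.166667, -0.333333); Gamma_xxx = 0.000000, Gamma_xxy = -0.278828, Gamma_xyy = 0.260756, Gamma_yxx = 0.000000, Gamma_yxy = 0.867723, Gamma_yyy = -0.811481
  tau = 0.833333: gamma = (0.131944, -0.111111), gamma' = (-0.083333, -0.166667); Gamma_xxx = 0.000000, Gamma_xxy = -0.419257, Gamma_xyy = 0.403729, Gamma_yxx = 0.000000, Gamma_yxy = 0.886068, Gamma_yyy = -0.853250
  tau = 1.000000: gamma = (0.125000, -0.125000), gamma' = (0.000000, 0.000000); Gamma_xxx = 0.000000, Gamma_xxy = -0.460590, Gamma_xyy = 0.447796, Gamma_yxx = 0.000000, Gamma_yxy = 0.889195, Gamma_yyy = -0.864495
step 0: V^x = -0.1250, V^y = -0.3750
step 1: k1 = (-0.079029, -0.018660), k2 = (-0.033485, -0.017711), k3 = (-0.028121, -0.014874), k4 = (-0.003162, -0.004972); V <- V + (h/6)(k1 + 2k2 + 2k3 + k4): V^x = -0.1364, V^y = -0.3799
step 2: k1 = (-0.003738, -0.005877), k2 = (0.000000, 0.004472), k3 = (0.000000, 0.004452), k4 = (-0.002629, 0.008181); V <- V + (h/6)(k1 + 2k2 + 2k3 + k4): V^x = -0.1368, V^y = -0.3788
step 3: k1 = (-0.002611, 0.008125), k2 = (-0.002624, 0.005545), k3 = (-0.002638, 0.005574), k4 = (0.000000, 0.000000); V <- V + (h/6)(k1 + 2k2 + 2k3 + k4): V^x = -0.1375, V^y = -0.3771

Answer: V^x = -0.1375, V^y = -0.3771


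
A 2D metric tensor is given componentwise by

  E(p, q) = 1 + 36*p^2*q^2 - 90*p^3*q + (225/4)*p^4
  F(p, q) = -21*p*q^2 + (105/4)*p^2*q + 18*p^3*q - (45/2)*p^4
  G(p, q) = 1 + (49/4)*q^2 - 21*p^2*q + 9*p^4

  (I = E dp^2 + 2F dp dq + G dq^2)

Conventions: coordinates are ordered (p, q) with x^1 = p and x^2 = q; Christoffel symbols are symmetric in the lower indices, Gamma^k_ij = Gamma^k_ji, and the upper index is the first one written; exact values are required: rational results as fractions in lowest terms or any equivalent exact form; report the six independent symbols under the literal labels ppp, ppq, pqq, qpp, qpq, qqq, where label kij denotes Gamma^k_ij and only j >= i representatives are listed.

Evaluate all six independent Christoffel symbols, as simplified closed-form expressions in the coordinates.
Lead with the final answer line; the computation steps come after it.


Answer: Gamma_ppp = (450*p^3 - 540*p^2*q + 144*p*q^2)/(261*p^4 - 360*p^3*q + 144*p^2*q^2 - 84*p^2*q + 49*q^2 + 4), Gamma_ppq = (-180*p^3 + 144*p^2*q)/(261*p^4 - 360*p^3*q + 144*p^2*q^2 - 84*p^2*q + 49*q^2 + 4), Gamma_pqq = (105*p^2 - 84*p*q)/(261*p^4 - 360*p^3*q + 144*p^2*q^2 - 84*p^2*q + 49*q^2 + 4), Gamma_qpp = (-180*p^3 + 72*p^2*q + 210*p*q - 84*q^2)/(261*p^4 - 360*p^3*q + 144*p^2*q^2 - 84*p^2*q + 49*q^2 + 4), Gamma_qpq = (72*p^3 - 84*p*q)/(261*p^4 - 360*p^3*q + 144*p^2*q^2 - 84*p^2*q + 49*q^2 + 4), Gamma_qqq = (-42*p^2 + 49*q)/(261*p^4 - 360*p^3*q + 144*p^2*q^2 - 84*p^2*q + 49*q^2 + 4)

E = 1 + 36*p^2*q^2 - 90*p^3*q + (225/4)*p^4; F = -21*p*q^2 + (105/4)*p^2*q + 18*p^3*q - (45/2)*p^4; G = 1 + (49/4)*q^2 - 21*p^2*q + 9*p^4
Gamma^k_ij = (1/2) g^{kl} (d_i g_jl + d_j g_il - d_l g_ij), with g^inv = (1/(EG-F^2)) [[G, -F], [-F, E]]
first partials: E_p = 72*p*q^2 - 270*p^2*q + 225*p^3, E_q = 72*p^2*q - 90*p^3, F_p = -21*q^2 + (105/2)*p*q + 54*p^2*q - 90*p^3, F_q = -42*p*q + (105/4)*p^2 + 18*p^3, G_p = -42*p*q + 36*p^3, G_q = (49/2)*q - 21*p^2
D = EG - F^2 = 1 + (49/4)*q^2 - 21*p^2*q + 36*p^2*q^2 - 90*p^3*q + (261/4)*p^4
expanded: Gamma^p_pp = (G E_p - 2F F_p + F E_q)/(2D), Gamma^p_pq = (G E_q - F G_p)/(2D), Gamma^p_qq = (2G F_q - G G_p - F G_q)/(2D), Gamma^q_pp = (2E F_p - E E_q - F E_p)/(2D), Gamma^q_pq = (E G_p - F E_q)/(2D), Gamma^q_qq = (E G_q - 2F F_q + F G_p)/(2D); substitute and cancel common factors


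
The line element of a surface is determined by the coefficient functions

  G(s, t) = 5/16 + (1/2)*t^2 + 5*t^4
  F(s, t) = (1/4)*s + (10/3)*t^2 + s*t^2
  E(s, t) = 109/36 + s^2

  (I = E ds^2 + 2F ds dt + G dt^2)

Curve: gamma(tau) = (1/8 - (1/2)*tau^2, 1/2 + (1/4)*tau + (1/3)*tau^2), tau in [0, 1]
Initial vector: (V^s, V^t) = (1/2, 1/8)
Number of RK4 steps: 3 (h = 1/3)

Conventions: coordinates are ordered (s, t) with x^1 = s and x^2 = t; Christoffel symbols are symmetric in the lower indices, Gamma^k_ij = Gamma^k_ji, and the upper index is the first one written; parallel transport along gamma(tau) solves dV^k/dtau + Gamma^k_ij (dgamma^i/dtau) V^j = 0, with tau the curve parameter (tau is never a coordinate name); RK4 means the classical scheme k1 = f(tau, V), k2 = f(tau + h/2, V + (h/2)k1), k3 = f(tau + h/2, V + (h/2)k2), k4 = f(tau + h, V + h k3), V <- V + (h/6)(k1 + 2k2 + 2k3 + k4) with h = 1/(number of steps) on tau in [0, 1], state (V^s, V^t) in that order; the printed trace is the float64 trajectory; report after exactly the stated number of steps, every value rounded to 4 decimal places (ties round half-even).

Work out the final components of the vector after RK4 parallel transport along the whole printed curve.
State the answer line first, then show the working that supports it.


Answer: V^s = 0.3410, V^t = 0.1490

gamma'(tau) = (-tau, 1/4 + (2/3)*tau); f(tau, V)^k = -Gamma^k_ij(gamma(tau)) gamma'^i(tau) V^j; h = 1/3; intermediate values shown to 6 dp
curve data and Christoffel symbols at the stage parameters:
  tau = 0.000000: gamma = (0.125000, 0.500000), gamma' = (0.000000, 0.250000); Gamma_sss = -0.239296, Gamma_sst = 0.000000, Gamma_stt = 0.844575, Gamma_tss = 0.952493, Gamma_tst = 0.000000, Gamma_ttt = 0.991202
  tau = 0.166667: gamma = (0.111111, 0.550926), gamma' = (-0.166667, 0.361111); Gamma_sss = -0.295973, Gamma_sst = 0.000000, Gamma_stt = 0.855406, Gamma_tss = 0.941925, Gamma_tst = 0.000000, Gamma_ttt = 1.113204
  tau = 0.333333: gamma = (0.069444, 0.620370), gamma' = (-0.333333, 0.472222); Gamma_sss = -0.374904, Gamma_sst = 0.000000, Gamma_stt = 0.832569, Gamma_tss = 0.909134, Gamma_tst = 0.000000, Gamma_ttt = 1.278958
  tau = 0.500000: gamma = (0.000000, 0.708333), gamma' = (-0.500000, 0.583333); Gamma_sss = -0.462273, Gamma_sst = 0.000000, Gamma_stt = 0.760385, Gamma_tss = 0.836889, Gamma_tst = 0.000000, Gamma_ttt = 1.446943
  tau = 0.666667: gamma = (-0.097222, 0.814815), gamma' = (-0.666667, 0.694444); Gamma_sss = -0.535951, Gamma_sst = 0.000000, Gamma_stt = 0.643809, Gamma_tss = 0.720538, Gamma_tst = 0.000000, Gamma_ttt = 1.562108
  tau = 0.833333: gamma = (-0.222222, 0.939815), gamma' = (-0.833333, 0.805556); Gamma_sss = -0.577467, Gamma_sst = 0.000000, Gamma_stt = 0.509684, Gamma_tss = 0.577466, Gamma_tst = 0.000000, Gamma_ttt = 1.589457
  tau = 1.000000: gamma = (-0.375000, 1.083333), gamma' = (-1.000000, 0.916667); Gamma_sss = -0.582994, Gamma_sst = 0.000000, Gamma_stt = 0.386681, Gamma_tss = 0.435785, Gamma_tst = 0.000000, Gamma_ttt = 1.534719
step 0: V^s = 0.5000, V^t = 0.1250
step 1: k1 = (-0.026393, -0.030975), k2 = (-0.061465, 0.029630), k3 = (-0.064297, 0.024652), k4 = (-0.112181, 0.064571); V <- V + (h/6)(k1 + 2k2 + 2k3 + k4): V^s = 0.4783, V^t = 0.1329
step 2: k1 = (-0.112025, 0.064691), k2 = (-0.169974, 0.071068), k3 = (-0.168213, 0.066130), k4 = (-0.220145, 0.034755); V <- V + (h/6)(k1 + 2k2 + 2k3 + k4): V^s = 0.4223, V^t = 0.1537
step 3: k1 = (-0.219590, 0.036157), k2 = (-0.251174, -0.018863), k3 = (-0.244876, -0.009655), k4 = (-0.251938, -0.063195); V <- V + (h/6)(k1 + 2k2 + 2k3 + k4): V^s = 0.3410, V^t = 0.1490


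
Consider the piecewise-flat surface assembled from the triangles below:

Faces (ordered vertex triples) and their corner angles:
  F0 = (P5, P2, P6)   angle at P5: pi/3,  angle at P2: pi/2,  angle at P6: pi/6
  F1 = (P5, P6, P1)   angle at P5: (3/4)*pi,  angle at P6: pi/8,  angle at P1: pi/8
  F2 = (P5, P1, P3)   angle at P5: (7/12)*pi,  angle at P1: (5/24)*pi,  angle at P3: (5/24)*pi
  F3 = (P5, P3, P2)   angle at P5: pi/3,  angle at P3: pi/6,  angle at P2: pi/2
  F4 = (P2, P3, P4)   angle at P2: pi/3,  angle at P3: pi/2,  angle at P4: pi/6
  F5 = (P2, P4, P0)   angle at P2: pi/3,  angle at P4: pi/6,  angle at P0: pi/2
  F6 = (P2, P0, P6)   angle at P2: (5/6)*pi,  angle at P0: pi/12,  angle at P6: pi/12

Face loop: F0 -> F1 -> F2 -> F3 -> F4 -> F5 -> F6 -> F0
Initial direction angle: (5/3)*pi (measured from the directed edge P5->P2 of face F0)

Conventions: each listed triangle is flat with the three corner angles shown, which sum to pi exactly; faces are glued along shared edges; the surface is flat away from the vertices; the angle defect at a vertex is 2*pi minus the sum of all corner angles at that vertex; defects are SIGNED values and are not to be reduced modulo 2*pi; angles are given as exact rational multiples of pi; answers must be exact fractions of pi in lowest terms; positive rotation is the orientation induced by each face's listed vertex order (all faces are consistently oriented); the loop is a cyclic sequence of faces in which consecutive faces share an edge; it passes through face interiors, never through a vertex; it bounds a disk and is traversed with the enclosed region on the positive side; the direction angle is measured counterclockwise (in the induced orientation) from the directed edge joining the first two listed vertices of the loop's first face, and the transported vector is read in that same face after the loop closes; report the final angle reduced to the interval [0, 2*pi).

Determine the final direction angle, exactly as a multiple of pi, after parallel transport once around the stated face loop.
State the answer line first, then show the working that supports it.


Answer: final direction angle = (7/6)*pi

enclosed vertex P2: corner angles sum to (5/2)*pi, defect = 2*pi - (5/2)*pi = -pi/2
enclosed vertex P5: corner angles sum to 2*pi, defect = 2*pi - 2*pi = 0
the rotation equals the total enclosed defect, so the final angle is initial + defects (mod 2*pi)
final angle = (5/3)*pi - pi/2 = (7/6)*pi (mod 2*pi)


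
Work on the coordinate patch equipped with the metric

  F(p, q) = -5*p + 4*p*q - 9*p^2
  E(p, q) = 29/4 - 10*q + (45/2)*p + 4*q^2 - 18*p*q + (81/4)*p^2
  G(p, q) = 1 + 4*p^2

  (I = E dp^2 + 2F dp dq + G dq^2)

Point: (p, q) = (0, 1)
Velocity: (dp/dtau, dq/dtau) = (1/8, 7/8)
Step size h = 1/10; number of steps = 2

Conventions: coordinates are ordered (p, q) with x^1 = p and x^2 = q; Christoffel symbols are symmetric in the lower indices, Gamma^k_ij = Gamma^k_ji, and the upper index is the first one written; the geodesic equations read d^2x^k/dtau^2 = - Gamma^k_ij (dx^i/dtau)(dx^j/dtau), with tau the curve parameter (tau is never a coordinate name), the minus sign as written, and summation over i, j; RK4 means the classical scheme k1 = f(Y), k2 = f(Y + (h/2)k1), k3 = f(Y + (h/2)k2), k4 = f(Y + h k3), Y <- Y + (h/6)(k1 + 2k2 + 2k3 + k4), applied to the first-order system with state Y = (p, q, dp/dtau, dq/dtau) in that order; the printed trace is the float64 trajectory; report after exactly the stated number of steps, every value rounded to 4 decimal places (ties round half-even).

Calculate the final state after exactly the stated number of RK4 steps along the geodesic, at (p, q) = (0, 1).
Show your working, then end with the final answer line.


f(Y) = (dp/dtau, dq/dtau, -Gamma^p_ij Y'^i Y'^j, -Gamma^q_ij Y'^i Y'^j) with the Gammas evaluated at the stage position; h = 0.100000; intermediate values shown to 6 dp
step 0: p = 0.0000, q = 1.0000, dp/dtau = 0.1250, dq/dtau = 0.8750
step 1:
  k1: at (p, q) = (0.000000, 1.000000), (dp/dtau, dq/dtau) = (0.125000, 0.875000); Gamma_ppp = 1.800000, Gamma_ppq = -0.800000, Gamma_pqq = 0.000000, Gamma_qpp = 0.000000, Gamma_qpq = 0.000000, Gamma_qqq = 0.000000; k1 = (0.125000, 0.875000, 0.146875, 0.000000)
  k2: at (p, q) = (0.006250, 1.043750), (dp/dtau, dq/dtau) = (0.132344, 0.875000); Gamma_ppp = 1.660221, Gamma_ppq = -0.737876, Gamma_pqq = 0.000000, Gamma_qpp = -0.047098, Gamma_qpq = 0.020933, Gamma_qqq = 0.000000; k2 = (0.132344, 0.875000, 0.141815, -0.004023)
  k3: at (p, q) = (0.006617, 1.043750), (dp/dtau, dq/dtau) = (0.132091, 0.874799); Gamma_ppp = 1.664387, Gamma_ppq = -0.739728, Gamma_pqq = 0.000000, Gamma_qpp = -0.049804, Gamma_qpq = 0.022135, Gamma_qqq = 0.000000; k3 = (0.132091, 0.874799, 0.141915, -0.004247)
  k4: at (p, q) = (0.013209, 1.087480), (dp/dtau, dq/dtau) = (0.139192, 0.874575); Gamma_ppp = 1.506425, Gamma_ppq = -0.669522, Gamma_pqq = 0.000000, Gamma_qpp = -0.103508, Gamma_qpq = 0.046004, Gamma_qqq = 0.000000; k4 = (0.139192, 0.874575, 0.133821, -0.009195)
  Y <- Y + (h/6)(k1 + 2k2 + 2k3 + k4): p = 0.0132, q = 1.0875, dp/dtau = 0.1391, dq/dtau = 0.8746
step 2:
  k1: at (p, q) = (0.013218, 1.087486), (dp/dtau, dq/dtau) = (0.139136, 0.874571); Gamma_ppp = 1.506500, Gamma_ppq = -0.669555, Gamma_pqq = 0.000000, Gamma_qpp = -0.103574, Gamma_qpq = 0.046033, Gamma_qqq = 0.000000; k1 = (0.139136, 0.874571, 0.133785, -0.009198)
  k2: at (p, q) = (0.020174, 1.131215), (dp/dtau, dq/dtau) = (0.145825, 0.874111); Gamma_ppp = 1.331837, Gamma_ppq = -0.591927, Gamma_pqq = 0.000000, Gamma_qpp = -0.163659, Gamma_qpq = 0.072737, Gamma_qqq = 0.000000; k2 = (0.145825, 0.874111, 0.122581, -0.015063)
  k3: at (p, q) = (0.020509, 1.131192), (dp/dtau, dq/dtau) = (0.145265, 0.873818); Gamma_ppp = 1.336832, Gamma_ppq = -0.594148, Gamma_pqq = 0.000000, Gamma_qpp = -0.166211, Gamma_qpq = 0.073871, Gamma_qqq = 0.000000; k3 = (0.145265, 0.873818, 0.122627, -0.015246)
  k4: at (p, q) = (0.027744, 1.174868), (dp/dtau, dq/dtau) = (0.151399, 0.873046); Gamma_ppp = 1.147614, Gamma_ppq = -0.510051, Gamma_pqq = 0.000000, Gamma_qpp = -0.231466, Gamma_qpq = 0.102874, Gamma_qqq = 0.000000; k4 = (0.151399, 0.873046, 0.108530, -0.021890)
  Y <- Y + (h/6)(k1 + 2k2 + 2k3 + k4): p = 0.0278, q = 1.1749, dp/dtau = 0.1513, dq/dtau = 0.8730

Answer: p = 0.0278, q = 1.1749, dp/dtau = 0.1513, dq/dtau = 0.8730


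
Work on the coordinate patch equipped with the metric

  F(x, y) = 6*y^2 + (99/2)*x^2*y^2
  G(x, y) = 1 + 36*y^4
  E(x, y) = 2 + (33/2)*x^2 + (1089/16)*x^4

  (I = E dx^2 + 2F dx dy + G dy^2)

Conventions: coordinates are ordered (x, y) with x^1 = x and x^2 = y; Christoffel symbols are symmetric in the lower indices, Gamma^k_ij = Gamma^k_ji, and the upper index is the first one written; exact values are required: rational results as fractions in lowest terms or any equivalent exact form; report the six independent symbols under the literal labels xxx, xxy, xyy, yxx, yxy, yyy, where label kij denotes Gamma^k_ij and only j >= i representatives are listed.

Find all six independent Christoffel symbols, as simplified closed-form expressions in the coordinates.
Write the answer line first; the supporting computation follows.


Answer: Gamma_xxx = (2178*x^3 + 264*x)/(1089*x^4 + 264*x^2 + 576*y^4 + 32), Gamma_xxy = 0, Gamma_xyy = (1584*x^2*y + 192*y)/(1089*x^4 + 264*x^2 + 576*y^4 + 32), Gamma_yxx = 1584*x*y^2/(1089*x^4 + 264*x^2 + 576*y^4 + 32), Gamma_yxy = 0, Gamma_yyy = 1152*y^3/(1089*x^4 + 264*x^2 + 576*y^4 + 32)

E = 2 + (33/2)*x^2 + (1089/16)*x^4; F = 6*y^2 + (99/2)*x^2*y^2; G = 1 + 36*y^4
Gamma^k_ij = (1/2) g^{kl} (d_i g_jl + d_j g_il - d_l g_ij), with g^inv = (1/(EG-F^2)) [[G, -F], [-F, E]]
first partials: E_x = 33*x + (1089/4)*x^3, E_y = 0, F_x = 99*x*y^2, F_y = 12*y + 99*x^2*y, G_x = 0, G_y = 144*y^3
D = EG - F^2 = 2 + (33/2)*x^2 + 36*y^4 + (1089/16)*x^4
expanded: Gamma^x_xx = (G E_x - 2F F_x + F E_y)/(2D), Gamma^x_xy = (G E_y - F G_x)/(2D), Gamma^x_yy = (2G F_y - G G_x - F G_y)/(2D), Gamma^y_xx = (2E F_x - E E_y - F E_x)/(2D), Gamma^y_xy = (E G_x - F E_y)/(2D), Gamma^y_yy = (E G_y - 2F F_y + F G_x)/(2D); substitute and cancel common factors


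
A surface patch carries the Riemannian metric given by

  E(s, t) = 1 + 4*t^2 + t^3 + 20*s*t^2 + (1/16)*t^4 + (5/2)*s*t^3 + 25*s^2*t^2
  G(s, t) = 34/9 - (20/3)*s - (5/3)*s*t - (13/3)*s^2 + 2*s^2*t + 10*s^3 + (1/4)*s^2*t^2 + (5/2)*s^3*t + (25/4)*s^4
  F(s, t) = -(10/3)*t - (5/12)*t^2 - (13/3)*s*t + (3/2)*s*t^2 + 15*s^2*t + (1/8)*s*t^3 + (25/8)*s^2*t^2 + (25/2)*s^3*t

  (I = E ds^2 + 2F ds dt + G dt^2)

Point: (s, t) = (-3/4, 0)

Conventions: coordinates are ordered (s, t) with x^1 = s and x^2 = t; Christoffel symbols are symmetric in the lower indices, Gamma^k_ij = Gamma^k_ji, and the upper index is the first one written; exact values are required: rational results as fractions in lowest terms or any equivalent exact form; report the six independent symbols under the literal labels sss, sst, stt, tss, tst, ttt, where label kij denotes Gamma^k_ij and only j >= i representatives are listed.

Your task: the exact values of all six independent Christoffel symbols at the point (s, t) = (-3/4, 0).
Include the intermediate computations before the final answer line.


E = 1, F = 0, G = 37777/9216 at the point
E_s = 0, E_t = 0, F_s = 0, F_t = 1183/384, G_s = 1183/192, G_t = 169/128
EG - F^2 = 37777/9216;  g^inv = (9216/37777) * [[37777/9216, 0], [0, 1]]
first-kind symbols [ij,l] = (1/2)(d_i g_jl + d_j g_il - d_l g_ij): [ss,s] = E_s/2 = 0, [ss,t] = F_s - E_t/2 = 0, [st,s] = E_t/2 = 0, [st,t] = G_s/2 = 1183/384, [tt,s] = F_t - G_s/2 = 0, [tt,t] = G_t/2 = 169/256
Gamma^s_ij = (G*[ij,s] - F*[ij,t])/(EG - F^2), Gamma^t_ij = (E*[ij,t] - F*[ij,s])/(EG - F^2)

Answer: Gamma_sss = 0, Gamma_sst = 0, Gamma_stt = 0, Gamma_tss = 0, Gamma_tst = 28392/37777, Gamma_ttt = 6084/37777


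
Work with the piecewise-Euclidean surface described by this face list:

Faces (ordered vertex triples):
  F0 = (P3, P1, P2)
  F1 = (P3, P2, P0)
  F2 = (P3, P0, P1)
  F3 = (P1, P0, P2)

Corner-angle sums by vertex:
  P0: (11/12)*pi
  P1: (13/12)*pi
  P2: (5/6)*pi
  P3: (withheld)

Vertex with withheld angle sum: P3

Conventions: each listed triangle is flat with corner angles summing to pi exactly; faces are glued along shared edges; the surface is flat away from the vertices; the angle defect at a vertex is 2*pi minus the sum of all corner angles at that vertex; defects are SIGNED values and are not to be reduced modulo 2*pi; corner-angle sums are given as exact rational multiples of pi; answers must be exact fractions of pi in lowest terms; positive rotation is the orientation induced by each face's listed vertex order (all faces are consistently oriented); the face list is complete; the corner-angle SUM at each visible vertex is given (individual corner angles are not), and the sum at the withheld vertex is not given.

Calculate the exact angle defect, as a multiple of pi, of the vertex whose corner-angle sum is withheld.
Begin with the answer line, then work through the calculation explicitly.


Answer: defect(P3) = (5/6)*pi

V = 4, E = 6, F = 4; chi = V - E + F = 2
Gauss-Bonnet: total defect = 2*pi*chi = 4*pi; visible defects sum to (19/6)*pi


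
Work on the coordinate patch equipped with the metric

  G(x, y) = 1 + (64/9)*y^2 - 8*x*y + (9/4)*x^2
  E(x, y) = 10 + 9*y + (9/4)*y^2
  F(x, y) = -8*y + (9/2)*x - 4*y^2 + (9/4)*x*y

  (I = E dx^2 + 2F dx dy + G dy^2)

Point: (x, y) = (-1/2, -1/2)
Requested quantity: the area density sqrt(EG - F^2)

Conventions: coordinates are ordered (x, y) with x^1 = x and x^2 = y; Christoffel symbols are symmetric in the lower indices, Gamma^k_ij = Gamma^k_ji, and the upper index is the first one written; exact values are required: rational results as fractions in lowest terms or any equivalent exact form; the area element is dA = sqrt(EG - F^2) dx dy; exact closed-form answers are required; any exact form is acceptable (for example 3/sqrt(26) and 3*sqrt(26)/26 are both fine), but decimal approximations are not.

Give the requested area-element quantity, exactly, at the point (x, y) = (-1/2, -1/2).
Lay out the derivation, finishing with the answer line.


E = 97/16, F = 21/16, G = 193/144; EG - F^2 = 461/72

Answer: sqrt(EG - F^2) = sqrt(922)/12


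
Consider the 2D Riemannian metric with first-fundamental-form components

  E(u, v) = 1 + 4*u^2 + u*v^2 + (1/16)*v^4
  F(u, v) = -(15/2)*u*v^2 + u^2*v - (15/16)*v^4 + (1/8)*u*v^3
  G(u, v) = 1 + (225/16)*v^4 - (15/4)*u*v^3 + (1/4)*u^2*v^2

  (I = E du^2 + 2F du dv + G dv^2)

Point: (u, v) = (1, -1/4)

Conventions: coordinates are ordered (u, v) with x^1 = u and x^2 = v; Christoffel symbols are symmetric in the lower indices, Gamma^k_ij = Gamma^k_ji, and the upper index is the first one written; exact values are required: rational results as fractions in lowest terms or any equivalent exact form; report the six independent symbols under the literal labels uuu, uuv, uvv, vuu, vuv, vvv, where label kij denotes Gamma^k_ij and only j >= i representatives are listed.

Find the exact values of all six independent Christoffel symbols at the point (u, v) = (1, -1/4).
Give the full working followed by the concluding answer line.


E = 20737/4096, F = -2967/4096, G = 4625/4096 at the point
E_u = 129/16, E_v = -129/256, F_u = -497/512, F_v = 1237/256, G_u = 23/256, G_v = -437/256
EG - F^2 = 10633/2048;  g^inv = (2048/10633) * [[4625/4096, 2967/4096], [2967/4096, 20737/4096]]
first-kind symbols [ij,l] = (1/2)(d_i g_jl + d_j g_il - d_l g_ij): [uu,u] = E_u/2 = 129/32, [uu,v] = F_u - E_v/2 = -23/32, [uv,u] = E_v/2 = -129/512, [uv,v] = G_u/2 = 23/512, [vv,u] = F_v - G_u/2 = 2451/512, [vv,v] = G_v/2 = -437/512
Gamma^u_ij = (G*[ij,u] - F*[ij,v])/(EG - F^2), Gamma^v_ij = (E*[ij,v] - F*[ij,u])/(EG - F^2)

Answer: Gamma_uuu = 8256/10633, Gamma_uuv = -516/10633, Gamma_uvv = 9804/10633, Gamma_vuu = -1472/10633, Gamma_vuv = 92/10633, Gamma_vvv = -1748/10633


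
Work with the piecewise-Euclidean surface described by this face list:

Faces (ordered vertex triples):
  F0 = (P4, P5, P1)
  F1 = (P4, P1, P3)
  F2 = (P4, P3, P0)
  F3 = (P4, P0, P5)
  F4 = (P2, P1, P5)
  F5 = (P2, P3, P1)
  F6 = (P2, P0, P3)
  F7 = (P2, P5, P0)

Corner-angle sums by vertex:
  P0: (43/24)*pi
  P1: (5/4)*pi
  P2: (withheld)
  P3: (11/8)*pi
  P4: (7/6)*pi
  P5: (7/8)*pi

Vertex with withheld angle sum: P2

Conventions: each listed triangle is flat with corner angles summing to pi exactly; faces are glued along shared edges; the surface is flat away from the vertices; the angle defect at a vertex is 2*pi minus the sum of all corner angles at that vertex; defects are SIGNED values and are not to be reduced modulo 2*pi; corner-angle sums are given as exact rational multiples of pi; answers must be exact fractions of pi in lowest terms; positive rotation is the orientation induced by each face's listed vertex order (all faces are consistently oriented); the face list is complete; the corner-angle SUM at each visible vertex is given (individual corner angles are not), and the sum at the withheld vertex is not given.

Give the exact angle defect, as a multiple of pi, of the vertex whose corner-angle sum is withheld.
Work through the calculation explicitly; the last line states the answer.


V = 6, E = 12, F = 8; chi = V - E + F = 2
Gauss-Bonnet: total defect = 2*pi*chi = 4*pi; visible defects sum to (85/24)*pi

Answer: defect(P2) = (11/24)*pi


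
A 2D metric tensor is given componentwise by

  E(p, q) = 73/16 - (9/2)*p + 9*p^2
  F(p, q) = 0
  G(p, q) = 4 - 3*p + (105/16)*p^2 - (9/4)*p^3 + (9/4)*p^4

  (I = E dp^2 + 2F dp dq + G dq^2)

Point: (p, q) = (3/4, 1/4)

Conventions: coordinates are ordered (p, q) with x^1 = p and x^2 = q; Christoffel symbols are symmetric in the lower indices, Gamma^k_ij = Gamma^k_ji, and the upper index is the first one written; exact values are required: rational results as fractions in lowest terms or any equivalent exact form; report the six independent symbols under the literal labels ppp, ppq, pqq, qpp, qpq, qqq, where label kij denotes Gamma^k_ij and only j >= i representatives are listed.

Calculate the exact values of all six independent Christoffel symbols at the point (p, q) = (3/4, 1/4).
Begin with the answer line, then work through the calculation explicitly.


Answer: Gamma_ppp = 18/25, Gamma_ppq = 0, Gamma_pqq = -219/400, Gamma_qpp = 0, Gamma_qpq = 48/73, Gamma_qqq = 0

E = 25/4, F = 0, G = 5329/1024 at the point
E_p = 9, E_q = 0, F_p = 0, F_q = 0, G_p = 219/32, G_q = 0
EG - F^2 = 133225/4096;  g^inv = (4096/133225) * [[5329/1024, 0], [0, 25/4]]
first-kind symbols [ij,l] = (1/2)(d_i g_jl + d_j g_il - d_l g_ij): [pp,p] = E_p/2 = 9/2, [pp,q] = F_p - E_q/2 = 0, [pq,p] = E_q/2 = 0, [pq,q] = G_p/2 = 219/64, [qq,p] = F_q - G_p/2 = -219/64, [qq,q] = G_q/2 = 0
Gamma^p_ij = (G*[ij,p] - F*[ij,q])/(EG - F^2), Gamma^q_ij = (E*[ij,q] - F*[ij,p])/(EG - F^2)


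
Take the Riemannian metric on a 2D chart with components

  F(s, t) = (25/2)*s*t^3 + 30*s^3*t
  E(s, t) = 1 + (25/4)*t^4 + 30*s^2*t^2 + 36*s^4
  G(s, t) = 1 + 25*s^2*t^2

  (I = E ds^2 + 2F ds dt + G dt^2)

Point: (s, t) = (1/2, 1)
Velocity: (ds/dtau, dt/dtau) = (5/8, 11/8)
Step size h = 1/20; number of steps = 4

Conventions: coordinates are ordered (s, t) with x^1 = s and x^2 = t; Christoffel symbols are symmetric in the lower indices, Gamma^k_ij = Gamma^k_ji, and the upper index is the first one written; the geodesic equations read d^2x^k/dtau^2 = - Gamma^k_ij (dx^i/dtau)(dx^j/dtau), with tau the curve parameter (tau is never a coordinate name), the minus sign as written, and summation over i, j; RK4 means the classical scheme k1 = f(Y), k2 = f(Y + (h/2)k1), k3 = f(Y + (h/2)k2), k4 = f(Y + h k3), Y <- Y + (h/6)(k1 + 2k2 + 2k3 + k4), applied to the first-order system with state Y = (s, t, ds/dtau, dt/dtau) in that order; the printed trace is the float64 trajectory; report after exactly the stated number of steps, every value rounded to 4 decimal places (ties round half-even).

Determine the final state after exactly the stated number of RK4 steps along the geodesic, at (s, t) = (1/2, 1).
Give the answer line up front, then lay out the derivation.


Answer: s = 0.5862, t = 1.2509, ds/dtau = 0.2896, dt/dtau = 1.1666

f(Y) = (ds/dtau, dt/dtau, -Gamma^s_ij Y'^i Y'^j, -Gamma^t_ij Y'^i Y'^j) with the Gammas evaluated at the stage position; h = 0.050000; intermediate values shown to 6 dp
step 0: s = 0.5000, t = 1.0000, ds/dtau = 0.6250, dt/dtau = 1.3750
step 1:
  k1: at (s, t) = (0.500000, 1.000000), (ds/dtau, dt/dtau) = (0.625000, 1.375000); Gamma_sss = 1.032258, Gamma_sst = 0.860215, Gamma_stt = 0.430108, Gamma_tss = 0.645161, Gamma_tst = 0.537634, Gamma_ttt = 0.268817; k1 = (0.625000, 1.375000, -2.694892, -1.684308)
  k2: at (s, t) = (0.515625, 1.034375), (ds/dtau, dt/dtau) = (0.557628, 1.332892); Gamma_sss = 1.002888, Gamma_sst = 0.838272, Gamma_stt = 0.417870, Gamma_tss = 0.626328, Gamma_tst = 0.523522, Gamma_ttt = 0.260970; k2 = (0.557628, 1.332892, -2.300340, -1.436619)
  k3: at (s, t) = (0.513941, 1.033322), (ds/dtau, dt/dtau) = (0.567492, 1.339085); Gamma_sss = 1.003361, Gamma_sst = 0.840560, Gamma_stt = 0.418067, Gamma_tss = 0.626265, Gamma_tst = 0.524650, Gamma_ttt = 0.260944; k3 = (0.567492, 1.339085, -2.350299, -1.466981)
  k4: at (s, t) = (0.528375, 1.066954), (ds/dtau, dt/dtau) = (0.507485, 1.301651); Gamma_sss = 0.975511, Gamma_sst = 0.820777, Gamma_stt = 0.406463, Gamma_tss = 0.608205, Gamma_tst = 0.511732, Gamma_ttt = 0.253419; k4 = (0.507485, 1.301651, -2.024261, -1.262072)
  Y <- Y + (h/6)(k1 + 2k2 + 2k3 + k4): s = 0.5282, t = 1.0668, ds/dtau = 0.5082, dt/dtau = 1.3021
step 2:
  k1: at (s, t) = (0.528189, 1.066838), (ds/dtau, dt/dtau) = (0.508163, 1.302054); Gamma_sss = 0.975563, Gamma_sst = 0.821019, Gamma_stt = 0.406484, Gamma_tss = 0.608199, Gamma_tst = 0.511851, Gamma_ttt = 0.253416; k1 = (0.508163, 1.302054, -2.027513, -1.264021)
  k2: at (s, t) = (0.540893, 1.099390), (ds/dtau, dt/dtau) = (0.457475, 1.270453); Gamma_sss = 0.949359, Gamma_sst = 0.804005, Gamma_stt = 0.395566, Gamma_tss = 0.590888, Gamma_tst = 0.500419, Gamma_ttt = 0.246203; k2 = (0.457475, 1.270453, -1.771726, -1.102735)
  k3: at (s, t) = (0.539626, 1.098600), (ds/dtau, dt/dtau) = (0.463870, 1.274485); Gamma_sss = 0.949699, Gamma_sst = 0.805603, Gamma_stt = 0.395708, Gamma_tss = 0.590844, Gamma_tst = 0.501197, Gamma_ttt = 0.246185; k3 = (0.463870, 1.274485, -1.799643, -1.119627)
  k4: at (s, t) = (0.551383, 1.130563), (ds/dtau, dt/dtau) = (0.418181, 1.246072); Gamma_sss = 0.924857, Gamma_sst = 0.790141, Gamma_stt = 0.385357, Gamma_tss = 0.574283, Gamma_tst = 0.490632, Gamma_ttt = 0.239285; k4 = (0.418181, 1.246072, -1.583536, -0.983285)
  Y <- Y + (h/6)(k1 + 2k2 + 2k3 + k4): s = 0.5513, t = 1.1305, ds/dtau = 0.4185, dt/dtau = 1.2463
step 3:
  k1: at (s, t) = (0.551265, 1.130488), (ds/dtau, dt/dtau) = (0.418548, 1.246287); Gamma_sss = 0.924888, Gamma_sst = 0.790285, Gamma_stt = 0.385370, Gamma_tss = 0.574279, Gamma_tst = 0.490702, Gamma_ttt = 0.239283; k1 = (0.418548, 1.246287, -1.585067, -0.984196)
  k2: at (s, t) = (0.561728, 1.161646), (ds/dtau, dt/dtau) = (0.378921, 1.221682); Gamma_sss = 0.901436, Gamma_sst = 0.776731, Gamma_stt = 0.375598, Gamma_tss = 0.558418, Gamma_tst = 0.481166, Gamma_ttt = 0.232674; k2 = (0.378921, 1.221682, -1.409143, -0.872930)
  k3: at (s, t) = (0.560738, 1.161030), (ds/dtau, dt/dtau) = (0.383320, 1.224463); Gamma_sss = 0.901680, Gamma_sst = 0.777902, Gamma_stt = 0.375700, Gamma_tss = 0.558375, Gamma_tst = 0.481724, Gamma_ttt = 0.232656; k3 = (0.383320, 1.224463, -1.426011, -0.883073)
  k4: at (s, t) = (0.570431, 1.191712), (ds/dtau, dt/dtau) = (0.347248, 1.202133); Gamma_sss = 0.879394, Gamma_sst = 0.765492, Gamma_stt = 0.366414, Gamma_tss = 0.543181, Gamma_tst = 0.472826, Gamma_ttt = 0.226325; k4 = (0.347248, 1.202133, -1.274642, -0.787317)
  Y <- Y + (h/6)(k1 + 2k2 + 2k3 + k4): s = 0.5704, t = 1.1917, ds/dtau = 0.3475, dt/dtau = 1.2023
step 4:
  k1: at (s, t) = (0.570350, 1.191661), (ds/dtau, dt/dtau) = (0.347465, 1.202257); Gamma_sss = 0.879413, Gamma_sst = 0.765584, Gamma_stt = 0.366422, Gamma_tss = 0.543177, Gamma_tst = 0.472870, Gamma_ttt = 0.226324; k1 = (0.347465, 1.202257, -1.275441, -0.787788)
  k2: at (s, t) = (0.579037, 1.221717), (ds/dtau, dt/dtau) = (0.315579, 1.182563); Gamma_sss = 0.858286, Gamma_sst = 0.754545, Gamma_stt = 0.357619, Gamma_tss = 0.528599, Gamma_tst = 0.464707, Gamma_ttt = 0.220249; k2 = (0.315579, 1.182563, -1.148770, -0.707501)
  k3: at (s, t) = (0.578240, 1.221225), (ds/dtau, dt/dtau) = (0.318745, 1.184570); Gamma_sss = 0.858461, Gamma_sst = 0.755435, Gamma_stt = 0.357692, Gamma_tss = 0.528552, Gamma_tst = 0.465119, Gamma_ttt = 0.220230; k3 = (0.318745, 1.184570, -1.159602, -0.713964)
  k4: at (s, t) = (0.586288, 1.250889), (ds/dtau, dt/dtau) = (0.289485, 1.166559); Gamma_sss = 0.838322, Gamma_sst = 0.745260, Gamma_stt = 0.349301, Gamma_tss = 0.514553, Gamma_tst = 0.457432, Gamma_ttt = 0.214397; k4 = (0.289485, 1.166559, -1.048952, -0.643835)
  Y <- Y + (h/6)(k1 + 2k2 + 2k3 + k4): s = 0.5862, t = 1.2509, ds/dtau = 0.2896, dt/dtau = 1.1666


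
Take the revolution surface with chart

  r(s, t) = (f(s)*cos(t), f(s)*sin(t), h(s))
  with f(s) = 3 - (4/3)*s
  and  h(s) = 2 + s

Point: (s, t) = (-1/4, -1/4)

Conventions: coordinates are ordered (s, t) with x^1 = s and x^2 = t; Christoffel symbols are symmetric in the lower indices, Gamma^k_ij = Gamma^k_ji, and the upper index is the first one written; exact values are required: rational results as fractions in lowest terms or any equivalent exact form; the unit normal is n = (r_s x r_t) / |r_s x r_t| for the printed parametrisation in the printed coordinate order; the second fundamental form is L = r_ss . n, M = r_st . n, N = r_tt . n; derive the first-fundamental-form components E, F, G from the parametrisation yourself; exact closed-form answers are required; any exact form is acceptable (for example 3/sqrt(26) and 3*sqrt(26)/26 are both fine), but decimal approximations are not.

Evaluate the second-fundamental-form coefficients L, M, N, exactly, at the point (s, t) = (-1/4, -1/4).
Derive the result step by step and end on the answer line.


f = 10/3, f' = -4/3, f'' = 0, h' = 1, h'' = 0
E = 25/9, F = 0, G = 100/9; answer radicand W^2 = 25/9
unnormalised second-form numerators: l = 0, m = 0, n = 10/3; L = l/sqrt(25/9), and similarly M = m/sqrt(W^2), N = n/sqrt(W^2)

Answer: L = 0, M = 0, N = 2
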